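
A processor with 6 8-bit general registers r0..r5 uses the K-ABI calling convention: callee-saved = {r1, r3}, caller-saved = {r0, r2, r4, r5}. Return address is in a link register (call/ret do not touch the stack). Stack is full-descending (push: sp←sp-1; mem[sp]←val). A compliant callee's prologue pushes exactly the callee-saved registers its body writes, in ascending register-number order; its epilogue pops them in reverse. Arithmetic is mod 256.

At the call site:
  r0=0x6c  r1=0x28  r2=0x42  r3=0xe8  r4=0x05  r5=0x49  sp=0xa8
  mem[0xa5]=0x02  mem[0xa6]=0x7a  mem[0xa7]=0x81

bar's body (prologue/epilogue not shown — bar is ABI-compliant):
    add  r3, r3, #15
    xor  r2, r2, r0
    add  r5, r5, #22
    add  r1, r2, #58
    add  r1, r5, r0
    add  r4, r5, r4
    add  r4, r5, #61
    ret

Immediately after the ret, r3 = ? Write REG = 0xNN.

REG = 0xe8

prologue: push r1 → mem[0xa7]=0x28, sp=0xa7
prologue: push r3 → mem[0xa6]=0xe8, sp=0xa6
body[0] add  r3, r3, #15 → r3=0xf7
body[1] xor  r2, r2, r0 → r2=0x2e
body[2] add  r5, r5, #22 → r5=0x5f
body[3] add  r1, r2, #58 → r1=0x68
body[4] add  r1, r5, r0 → r1=0xcb
body[5] add  r4, r5, r4 → r4=0x64
body[6] add  r4, r5, #61 → r4=0x9c
epilogue: pop r3=0xe8, sp=0xa7
epilogue: pop r1=0x28, sp=0xa8
r3 is callee-saved → restored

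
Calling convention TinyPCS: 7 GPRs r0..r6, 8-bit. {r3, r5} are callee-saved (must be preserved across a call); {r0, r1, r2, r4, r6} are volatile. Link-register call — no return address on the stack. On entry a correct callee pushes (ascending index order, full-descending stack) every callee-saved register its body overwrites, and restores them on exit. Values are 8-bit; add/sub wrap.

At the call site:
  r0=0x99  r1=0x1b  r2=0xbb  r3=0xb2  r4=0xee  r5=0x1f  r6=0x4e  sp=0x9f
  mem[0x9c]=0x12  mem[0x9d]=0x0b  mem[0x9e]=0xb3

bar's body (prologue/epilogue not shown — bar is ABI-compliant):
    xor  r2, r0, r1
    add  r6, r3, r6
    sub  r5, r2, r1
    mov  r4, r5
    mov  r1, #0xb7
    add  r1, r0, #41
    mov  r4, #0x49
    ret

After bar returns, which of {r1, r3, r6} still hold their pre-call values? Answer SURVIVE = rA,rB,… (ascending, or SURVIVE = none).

prologue: push r5 → mem[0x9e]=0x1f, sp=0x9e
body[0] xor  r2, r0, r1 → r2=0x82
body[1] add  r6, r3, r6 → r6=0x00
body[2] sub  r5, r2, r1 → r5=0x67
body[3] mov  r4, r5 → r4=0x67
body[4] mov  r1, #0xb7 → r1=0xb7
body[5] add  r1, r0, #41 → r1=0xc2
body[6] mov  r4, #0x49 → r4=0x49
epilogue: pop r5=0x1f, sp=0x9f
r1: caller-saved, written=True
r3: callee-saved, written=False
r6: caller-saved, written=True

SURVIVE = r3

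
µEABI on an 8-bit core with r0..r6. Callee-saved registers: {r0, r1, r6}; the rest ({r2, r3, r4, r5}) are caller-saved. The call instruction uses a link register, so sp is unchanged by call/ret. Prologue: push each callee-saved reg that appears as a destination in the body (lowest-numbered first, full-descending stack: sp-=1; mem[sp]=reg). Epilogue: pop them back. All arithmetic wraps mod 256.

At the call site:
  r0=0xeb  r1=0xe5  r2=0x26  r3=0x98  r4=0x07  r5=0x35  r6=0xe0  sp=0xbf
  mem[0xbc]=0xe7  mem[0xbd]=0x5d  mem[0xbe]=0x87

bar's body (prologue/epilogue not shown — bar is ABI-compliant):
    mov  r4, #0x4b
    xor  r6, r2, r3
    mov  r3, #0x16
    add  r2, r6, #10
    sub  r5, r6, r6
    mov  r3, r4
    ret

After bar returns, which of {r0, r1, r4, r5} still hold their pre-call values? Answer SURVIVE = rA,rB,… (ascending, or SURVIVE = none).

prologue: push r6 -> mem[0xbe]=0xe0, sp=0xbe
body[0] mov  r4, #0x4b -> r4=0x4b
body[1] xor  r6, r2, r3 -> r6=0xbe
body[2] mov  r3, #0x16 -> r3=0x16
body[3] add  r2, r6, #10 -> r2=0xc8
body[4] sub  r5, r6, r6 -> r5=0x00
body[5] mov  r3, r4 -> r3=0x4b
epilogue: pop r6=0xe0, sp=0xbf
r0: callee-saved, written=False
r1: callee-saved, written=False
r4: caller-saved, written=True
r5: caller-saved, written=True

SURVIVE = r0,r1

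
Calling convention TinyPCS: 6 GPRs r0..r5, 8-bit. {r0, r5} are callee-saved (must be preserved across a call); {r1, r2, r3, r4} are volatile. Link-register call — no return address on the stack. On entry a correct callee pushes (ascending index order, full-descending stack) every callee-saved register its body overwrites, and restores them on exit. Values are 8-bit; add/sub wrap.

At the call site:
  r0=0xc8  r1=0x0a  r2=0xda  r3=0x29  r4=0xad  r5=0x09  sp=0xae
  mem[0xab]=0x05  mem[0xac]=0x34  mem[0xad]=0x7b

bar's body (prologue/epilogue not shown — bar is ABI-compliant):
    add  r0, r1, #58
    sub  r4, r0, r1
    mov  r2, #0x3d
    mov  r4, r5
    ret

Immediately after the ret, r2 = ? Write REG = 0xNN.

REG = 0x3d

prologue: push r0 -> mem[0xad]=0xc8, sp=0xad
body[0] add  r0, r1, #58 -> r0=0x44
body[1] sub  r4, r0, r1 -> r4=0x3a
body[2] mov  r2, #0x3d -> r2=0x3d
body[3] mov  r4, r5 -> r4=0x09
epilogue: pop r0=0xc8, sp=0xae
r2 is caller-saved -> body value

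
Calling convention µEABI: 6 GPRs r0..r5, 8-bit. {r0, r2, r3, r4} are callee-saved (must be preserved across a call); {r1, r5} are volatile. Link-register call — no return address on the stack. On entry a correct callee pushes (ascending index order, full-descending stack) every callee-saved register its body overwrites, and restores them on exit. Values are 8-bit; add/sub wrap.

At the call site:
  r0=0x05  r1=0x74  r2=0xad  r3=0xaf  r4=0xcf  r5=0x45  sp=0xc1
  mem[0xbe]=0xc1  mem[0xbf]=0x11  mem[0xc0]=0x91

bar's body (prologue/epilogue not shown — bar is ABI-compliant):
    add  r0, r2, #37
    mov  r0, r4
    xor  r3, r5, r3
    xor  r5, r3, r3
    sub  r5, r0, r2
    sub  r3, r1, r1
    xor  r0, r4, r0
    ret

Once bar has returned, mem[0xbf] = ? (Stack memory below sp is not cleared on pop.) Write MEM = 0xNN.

prologue: push r0 → mem[0xc0]=0x05, sp=0xc0
prologue: push r3 → mem[0xbf]=0xaf, sp=0xbf
body[0] add  r0, r2, #37 → r0=0xd2
body[1] mov  r0, r4 → r0=0xcf
body[2] xor  r3, r5, r3 → r3=0xea
body[3] xor  r5, r3, r3 → r5=0x00
body[4] sub  r5, r0, r2 → r5=0x22
body[5] sub  r3, r1, r1 → r3=0x00
body[6] xor  r0, r4, r0 → r0=0x00
epilogue: pop r3=0xaf, sp=0xc0
epilogue: pop r0=0x05, sp=0xc1
prologue pushed ['r0', 'r3'] at ['0xc0', '0xbf']

MEM = 0xaf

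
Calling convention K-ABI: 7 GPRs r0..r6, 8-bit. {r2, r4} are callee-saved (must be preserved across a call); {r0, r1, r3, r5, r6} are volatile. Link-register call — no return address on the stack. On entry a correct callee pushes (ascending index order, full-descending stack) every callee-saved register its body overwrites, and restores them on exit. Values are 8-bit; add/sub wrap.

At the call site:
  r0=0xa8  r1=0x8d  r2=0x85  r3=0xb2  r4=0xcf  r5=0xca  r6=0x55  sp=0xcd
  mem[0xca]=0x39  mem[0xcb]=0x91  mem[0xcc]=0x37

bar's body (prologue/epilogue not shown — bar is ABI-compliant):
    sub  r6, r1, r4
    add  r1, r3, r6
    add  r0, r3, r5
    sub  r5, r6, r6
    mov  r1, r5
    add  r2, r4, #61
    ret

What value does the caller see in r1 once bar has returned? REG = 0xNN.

prologue: push r2 -> mem[0xcc]=0x85, sp=0xcc
body[0] sub  r6, r1, r4 -> r6=0xbe
body[1] add  r1, r3, r6 -> r1=0x70
body[2] add  r0, r3, r5 -> r0=0x7c
body[3] sub  r5, r6, r6 -> r5=0x00
body[4] mov  r1, r5 -> r1=0x00
body[5] add  r2, r4, #61 -> r2=0x0c
epilogue: pop r2=0x85, sp=0xcd
r1 is caller-saved -> body value

REG = 0x00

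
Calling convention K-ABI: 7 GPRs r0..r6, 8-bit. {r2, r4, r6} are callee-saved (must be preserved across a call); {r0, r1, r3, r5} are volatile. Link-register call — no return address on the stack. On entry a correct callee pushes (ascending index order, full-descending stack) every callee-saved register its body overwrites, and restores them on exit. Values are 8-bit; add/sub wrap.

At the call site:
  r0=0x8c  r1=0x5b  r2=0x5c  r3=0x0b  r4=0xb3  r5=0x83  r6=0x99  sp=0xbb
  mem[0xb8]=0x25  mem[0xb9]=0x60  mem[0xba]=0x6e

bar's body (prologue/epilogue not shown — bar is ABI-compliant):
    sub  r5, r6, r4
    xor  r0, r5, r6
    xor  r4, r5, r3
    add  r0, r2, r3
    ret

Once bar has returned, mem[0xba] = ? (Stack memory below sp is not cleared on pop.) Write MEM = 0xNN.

MEM = 0xb3

prologue: push r4 -> mem[0xba]=0xb3, sp=0xba
body[0] sub  r5, r6, r4 -> r5=0xe6
body[1] xor  r0, r5, r6 -> r0=0x7f
body[2] xor  r4, r5, r3 -> r4=0xed
body[3] add  r0, r2, r3 -> r0=0x67
epilogue: pop r4=0xb3, sp=0xbb
prologue pushed ['r4'] at ['0xba']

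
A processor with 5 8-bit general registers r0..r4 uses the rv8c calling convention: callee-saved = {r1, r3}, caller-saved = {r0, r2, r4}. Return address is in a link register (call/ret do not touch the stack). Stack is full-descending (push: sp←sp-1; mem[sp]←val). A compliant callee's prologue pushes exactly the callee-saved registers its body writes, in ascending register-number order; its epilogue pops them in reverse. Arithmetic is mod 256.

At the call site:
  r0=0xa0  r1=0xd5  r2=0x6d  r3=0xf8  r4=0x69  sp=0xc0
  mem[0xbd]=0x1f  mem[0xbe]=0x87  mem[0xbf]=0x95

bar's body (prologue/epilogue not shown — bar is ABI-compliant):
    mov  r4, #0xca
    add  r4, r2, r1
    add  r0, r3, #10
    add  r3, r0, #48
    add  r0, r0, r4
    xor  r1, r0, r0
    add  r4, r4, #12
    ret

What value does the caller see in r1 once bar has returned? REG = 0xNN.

REG = 0xd5

prologue: push r1 → mem[0xbf]=0xd5, sp=0xbf
prologue: push r3 → mem[0xbe]=0xf8, sp=0xbe
body[0] mov  r4, #0xca → r4=0xca
body[1] add  r4, r2, r1 → r4=0x42
body[2] add  r0, r3, #10 → r0=0x02
body[3] add  r3, r0, #48 → r3=0x32
body[4] add  r0, r0, r4 → r0=0x44
body[5] xor  r1, r0, r0 → r1=0x00
body[6] add  r4, r4, #12 → r4=0x4e
epilogue: pop r3=0xf8, sp=0xbf
epilogue: pop r1=0xd5, sp=0xc0
r1 is callee-saved → restored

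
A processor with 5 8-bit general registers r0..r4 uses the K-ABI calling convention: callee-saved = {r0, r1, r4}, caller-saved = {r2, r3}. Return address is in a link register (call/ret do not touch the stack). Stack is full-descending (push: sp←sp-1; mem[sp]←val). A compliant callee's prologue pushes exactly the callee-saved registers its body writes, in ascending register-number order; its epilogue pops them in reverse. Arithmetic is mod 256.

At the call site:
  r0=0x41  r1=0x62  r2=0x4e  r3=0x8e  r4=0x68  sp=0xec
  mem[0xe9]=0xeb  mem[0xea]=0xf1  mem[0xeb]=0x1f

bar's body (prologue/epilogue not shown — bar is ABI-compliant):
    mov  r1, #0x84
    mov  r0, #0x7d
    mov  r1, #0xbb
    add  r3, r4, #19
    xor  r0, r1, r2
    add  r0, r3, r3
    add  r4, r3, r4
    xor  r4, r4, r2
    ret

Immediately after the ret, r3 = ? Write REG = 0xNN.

REG = 0x7b

prologue: push r0 → mem[0xeb]=0x41, sp=0xeb
prologue: push r1 → mem[0xea]=0x62, sp=0xea
prologue: push r4 → mem[0xe9]=0x68, sp=0xe9
body[0] mov  r1, #0x84 → r1=0x84
body[1] mov  r0, #0x7d → r0=0x7d
body[2] mov  r1, #0xbb → r1=0xbb
body[3] add  r3, r4, #19 → r3=0x7b
body[4] xor  r0, r1, r2 → r0=0xf5
body[5] add  r0, r3, r3 → r0=0xf6
body[6] add  r4, r3, r4 → r4=0xe3
body[7] xor  r4, r4, r2 → r4=0xad
epilogue: pop r4=0x68, sp=0xea
epilogue: pop r1=0x62, sp=0xeb
epilogue: pop r0=0x41, sp=0xec
r3 is caller-saved → body value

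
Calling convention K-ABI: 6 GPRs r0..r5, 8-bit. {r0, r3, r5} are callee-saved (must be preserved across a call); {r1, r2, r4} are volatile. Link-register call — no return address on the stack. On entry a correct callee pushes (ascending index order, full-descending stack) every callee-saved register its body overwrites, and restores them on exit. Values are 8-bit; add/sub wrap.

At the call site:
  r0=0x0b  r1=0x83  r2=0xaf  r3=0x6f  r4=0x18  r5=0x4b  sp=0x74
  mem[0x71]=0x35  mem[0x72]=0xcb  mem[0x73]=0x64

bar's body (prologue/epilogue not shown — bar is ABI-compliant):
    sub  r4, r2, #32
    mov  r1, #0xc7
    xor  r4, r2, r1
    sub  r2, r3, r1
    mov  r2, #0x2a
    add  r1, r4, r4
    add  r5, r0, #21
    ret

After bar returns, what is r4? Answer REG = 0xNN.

prologue: push r5 -> mem[0x73]=0x4b, sp=0x73
body[0] sub  r4, r2, #32 -> r4=0x8f
body[1] mov  r1, #0xc7 -> r1=0xc7
body[2] xor  r4, r2, r1 -> r4=0x68
body[3] sub  r2, r3, r1 -> r2=0xa8
body[4] mov  r2, #0x2a -> r2=0x2a
body[5] add  r1, r4, r4 -> r1=0xd0
body[6] add  r5, r0, #21 -> r5=0x20
epilogue: pop r5=0x4b, sp=0x74
r4 is caller-saved -> body value

REG = 0x68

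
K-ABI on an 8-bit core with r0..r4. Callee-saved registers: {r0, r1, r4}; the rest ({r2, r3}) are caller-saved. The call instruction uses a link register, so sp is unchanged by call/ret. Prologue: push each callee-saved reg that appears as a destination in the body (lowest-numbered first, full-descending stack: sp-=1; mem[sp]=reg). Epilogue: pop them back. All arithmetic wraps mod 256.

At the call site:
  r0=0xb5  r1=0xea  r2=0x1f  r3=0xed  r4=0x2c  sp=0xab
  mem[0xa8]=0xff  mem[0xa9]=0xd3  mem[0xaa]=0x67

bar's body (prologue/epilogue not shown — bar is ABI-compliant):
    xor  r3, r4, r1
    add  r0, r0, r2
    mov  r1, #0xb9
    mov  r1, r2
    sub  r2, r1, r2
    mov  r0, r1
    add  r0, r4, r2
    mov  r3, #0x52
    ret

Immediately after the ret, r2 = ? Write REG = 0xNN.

REG = 0x00

prologue: push r0 → mem[0xaa]=0xb5, sp=0xaa
prologue: push r1 → mem[0xa9]=0xea, sp=0xa9
body[0] xor  r3, r4, r1 → r3=0xc6
body[1] add  r0, r0, r2 → r0=0xd4
body[2] mov  r1, #0xb9 → r1=0xb9
body[3] mov  r1, r2 → r1=0x1f
body[4] sub  r2, r1, r2 → r2=0x00
body[5] mov  r0, r1 → r0=0x1f
body[6] add  r0, r4, r2 → r0=0x2c
body[7] mov  r3, #0x52 → r3=0x52
epilogue: pop r1=0xea, sp=0xaa
epilogue: pop r0=0xb5, sp=0xab
r2 is caller-saved → body value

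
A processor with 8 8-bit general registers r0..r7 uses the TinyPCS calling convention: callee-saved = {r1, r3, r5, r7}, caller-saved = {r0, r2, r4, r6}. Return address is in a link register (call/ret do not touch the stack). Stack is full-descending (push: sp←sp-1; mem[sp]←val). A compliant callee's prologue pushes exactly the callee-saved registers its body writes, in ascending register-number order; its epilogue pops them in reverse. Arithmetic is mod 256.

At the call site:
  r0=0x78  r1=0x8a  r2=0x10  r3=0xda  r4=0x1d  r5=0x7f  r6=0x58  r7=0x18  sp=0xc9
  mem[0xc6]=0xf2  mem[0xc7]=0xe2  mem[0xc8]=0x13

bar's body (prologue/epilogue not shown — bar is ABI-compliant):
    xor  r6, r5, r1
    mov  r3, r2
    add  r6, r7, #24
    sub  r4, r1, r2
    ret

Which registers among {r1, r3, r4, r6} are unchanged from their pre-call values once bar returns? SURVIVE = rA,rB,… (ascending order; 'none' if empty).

prologue: push r3 → mem[0xc8]=0xda, sp=0xc8
body[0] xor  r6, r5, r1 → r6=0xf5
body[1] mov  r3, r2 → r3=0x10
body[2] add  r6, r7, #24 → r6=0x30
body[3] sub  r4, r1, r2 → r4=0x7a
epilogue: pop r3=0xda, sp=0xc9
r1: callee-saved, written=False
r3: callee-saved, written=True
r4: caller-saved, written=True
r6: caller-saved, written=True

SURVIVE = r1,r3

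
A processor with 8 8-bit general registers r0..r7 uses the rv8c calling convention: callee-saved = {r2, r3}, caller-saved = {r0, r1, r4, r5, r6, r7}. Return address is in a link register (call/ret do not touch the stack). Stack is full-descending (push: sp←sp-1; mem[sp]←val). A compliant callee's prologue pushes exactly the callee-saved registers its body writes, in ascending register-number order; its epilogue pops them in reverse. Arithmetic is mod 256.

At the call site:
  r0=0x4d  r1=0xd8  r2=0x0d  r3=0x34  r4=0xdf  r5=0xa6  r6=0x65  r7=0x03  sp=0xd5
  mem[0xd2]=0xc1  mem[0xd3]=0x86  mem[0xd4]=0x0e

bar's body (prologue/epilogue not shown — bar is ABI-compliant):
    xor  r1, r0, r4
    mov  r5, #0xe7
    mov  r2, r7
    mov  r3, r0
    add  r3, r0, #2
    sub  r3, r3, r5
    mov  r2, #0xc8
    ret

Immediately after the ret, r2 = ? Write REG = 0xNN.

REG = 0x0d

prologue: push r2 -> mem[0xd4]=0x0d, sp=0xd4
prologue: push r3 -> mem[0xd3]=0x34, sp=0xd3
body[0] xor  r1, r0, r4 -> r1=0x92
body[1] mov  r5, #0xe7 -> r5=0xe7
body[2] mov  r2, r7 -> r2=0x03
body[3] mov  r3, r0 -> r3=0x4d
body[4] add  r3, r0, #2 -> r3=0x4f
body[5] sub  r3, r3, r5 -> r3=0x68
body[6] mov  r2, #0xc8 -> r2=0xc8
epilogue: pop r3=0x34, sp=0xd4
epilogue: pop r2=0x0d, sp=0xd5
r2 is callee-saved -> restored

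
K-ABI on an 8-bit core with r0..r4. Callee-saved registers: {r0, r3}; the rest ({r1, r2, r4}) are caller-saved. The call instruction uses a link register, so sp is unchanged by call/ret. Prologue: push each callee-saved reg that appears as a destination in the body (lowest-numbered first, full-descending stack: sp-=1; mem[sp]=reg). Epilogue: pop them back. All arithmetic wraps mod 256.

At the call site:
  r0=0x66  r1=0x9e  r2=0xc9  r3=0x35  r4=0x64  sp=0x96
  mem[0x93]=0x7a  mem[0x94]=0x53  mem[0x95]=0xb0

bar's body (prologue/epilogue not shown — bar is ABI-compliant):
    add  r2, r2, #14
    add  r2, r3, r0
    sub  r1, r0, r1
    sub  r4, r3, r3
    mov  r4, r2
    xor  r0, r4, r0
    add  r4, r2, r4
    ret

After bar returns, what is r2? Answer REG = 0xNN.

REG = 0x9b

prologue: push r0 -> mem[0x95]=0x66, sp=0x95
body[0] add  r2, r2, #14 -> r2=0xd7
body[1] add  r2, r3, r0 -> r2=0x9b
body[2] sub  r1, r0, r1 -> r1=0xc8
body[3] sub  r4, r3, r3 -> r4=0x00
body[4] mov  r4, r2 -> r4=0x9b
body[5] xor  r0, r4, r0 -> r0=0xfd
body[6] add  r4, r2, r4 -> r4=0x36
epilogue: pop r0=0x66, sp=0x96
r2 is caller-saved -> body value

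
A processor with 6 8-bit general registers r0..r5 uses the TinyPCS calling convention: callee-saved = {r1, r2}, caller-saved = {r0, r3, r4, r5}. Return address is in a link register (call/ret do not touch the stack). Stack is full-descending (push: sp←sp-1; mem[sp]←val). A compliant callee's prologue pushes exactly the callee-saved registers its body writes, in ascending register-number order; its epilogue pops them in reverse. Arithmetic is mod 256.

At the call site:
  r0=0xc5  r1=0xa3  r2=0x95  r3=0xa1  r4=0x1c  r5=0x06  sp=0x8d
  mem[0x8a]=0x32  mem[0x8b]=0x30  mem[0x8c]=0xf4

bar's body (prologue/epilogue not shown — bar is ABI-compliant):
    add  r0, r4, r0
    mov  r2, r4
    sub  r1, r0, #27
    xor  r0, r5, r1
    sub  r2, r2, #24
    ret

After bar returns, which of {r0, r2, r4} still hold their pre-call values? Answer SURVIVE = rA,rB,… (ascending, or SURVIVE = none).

SURVIVE = r2,r4

prologue: push r1 → mem[0x8c]=0xa3, sp=0x8c
prologue: push r2 → mem[0x8b]=0x95, sp=0x8b
body[0] add  r0, r4, r0 → r0=0xe1
body[1] mov  r2, r4 → r2=0x1c
body[2] sub  r1, r0, #27 → r1=0xc6
body[3] xor  r0, r5, r1 → r0=0xc0
body[4] sub  r2, r2, #24 → r2=0x04
epilogue: pop r2=0x95, sp=0x8c
epilogue: pop r1=0xa3, sp=0x8d
r0: caller-saved, written=True
r2: callee-saved, written=True
r4: caller-saved, written=False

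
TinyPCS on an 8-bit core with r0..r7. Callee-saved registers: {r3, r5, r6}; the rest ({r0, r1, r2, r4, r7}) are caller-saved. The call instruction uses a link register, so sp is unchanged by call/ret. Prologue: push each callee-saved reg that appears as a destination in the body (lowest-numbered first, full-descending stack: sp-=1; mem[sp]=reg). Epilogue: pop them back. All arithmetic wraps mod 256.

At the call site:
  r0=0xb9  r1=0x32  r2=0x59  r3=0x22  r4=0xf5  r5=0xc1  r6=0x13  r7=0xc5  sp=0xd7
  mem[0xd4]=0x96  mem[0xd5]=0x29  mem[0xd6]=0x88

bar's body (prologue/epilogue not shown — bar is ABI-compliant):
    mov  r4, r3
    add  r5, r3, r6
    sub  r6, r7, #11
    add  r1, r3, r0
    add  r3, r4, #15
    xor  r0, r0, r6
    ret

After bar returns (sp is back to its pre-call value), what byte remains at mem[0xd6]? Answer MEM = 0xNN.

MEM = 0x22

prologue: push r3 -> mem[0xd6]=0x22, sp=0xd6
prologue: push r5 -> mem[0xd5]=0xc1, sp=0xd5
prologue: push r6 -> mem[0xd4]=0x13, sp=0xd4
body[0] mov  r4, r3 -> r4=0x22
body[1] add  r5, r3, r6 -> r5=0x35
body[2] sub  r6, r7, #11 -> r6=0xba
body[3] add  r1, r3, r0 -> r1=0xdb
body[4] add  r3, r4, #15 -> r3=0x31
body[5] xor  r0, r0, r6 -> r0=0x03
epilogue: pop r6=0x13, sp=0xd5
epilogue: pop r5=0xc1, sp=0xd6
epilogue: pop r3=0x22, sp=0xd7
prologue pushed ['r3', 'r5', 'r6'] at ['0xd6', '0xd5', '0xd4']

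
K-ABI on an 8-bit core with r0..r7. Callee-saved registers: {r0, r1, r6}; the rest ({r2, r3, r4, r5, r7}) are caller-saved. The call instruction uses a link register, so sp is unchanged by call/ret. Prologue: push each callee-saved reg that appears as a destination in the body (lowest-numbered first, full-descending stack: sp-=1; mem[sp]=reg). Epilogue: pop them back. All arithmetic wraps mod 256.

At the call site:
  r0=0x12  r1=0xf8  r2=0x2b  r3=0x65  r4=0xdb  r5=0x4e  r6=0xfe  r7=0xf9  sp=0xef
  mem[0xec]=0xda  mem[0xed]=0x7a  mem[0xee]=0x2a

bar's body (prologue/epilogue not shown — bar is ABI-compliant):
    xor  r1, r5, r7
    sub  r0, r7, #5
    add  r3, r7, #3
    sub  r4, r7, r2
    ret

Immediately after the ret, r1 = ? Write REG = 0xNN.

prologue: push r0 → mem[0xee]=0x12, sp=0xee
prologue: push r1 → mem[0xed]=0xf8, sp=0xed
body[0] xor  r1, r5, r7 → r1=0xb7
body[1] sub  r0, r7, #5 → r0=0xf4
body[2] add  r3, r7, #3 → r3=0xfc
body[3] sub  r4, r7, r2 → r4=0xce
epilogue: pop r1=0xf8, sp=0xee
epilogue: pop r0=0x12, sp=0xef
r1 is callee-saved → restored

REG = 0xf8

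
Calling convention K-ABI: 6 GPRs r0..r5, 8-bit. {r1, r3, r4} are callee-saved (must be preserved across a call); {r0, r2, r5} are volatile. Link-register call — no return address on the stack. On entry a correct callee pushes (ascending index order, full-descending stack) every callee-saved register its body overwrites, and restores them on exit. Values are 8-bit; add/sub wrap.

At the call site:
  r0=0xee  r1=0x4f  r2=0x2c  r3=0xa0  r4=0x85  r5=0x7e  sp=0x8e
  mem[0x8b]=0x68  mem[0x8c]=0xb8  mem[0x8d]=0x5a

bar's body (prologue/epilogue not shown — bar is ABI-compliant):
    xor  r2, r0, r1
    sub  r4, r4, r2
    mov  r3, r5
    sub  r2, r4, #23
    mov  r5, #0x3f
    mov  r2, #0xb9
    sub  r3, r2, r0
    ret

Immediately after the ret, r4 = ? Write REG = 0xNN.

prologue: push r3 -> mem[0x8d]=0xa0, sp=0x8d
prologue: push r4 -> mem[0x8c]=0x85, sp=0x8c
body[0] xor  r2, r0, r1 -> r2=0xa1
body[1] sub  r4, r4, r2 -> r4=0xe4
body[2] mov  r3, r5 -> r3=0x7e
body[3] sub  r2, r4, #23 -> r2=0xcd
body[4] mov  r5, #0x3f -> r5=0x3f
body[5] mov  r2, #0xb9 -> r2=0xb9
body[6] sub  r3, r2, r0 -> r3=0xcb
epilogue: pop r4=0x85, sp=0x8d
epilogue: pop r3=0xa0, sp=0x8e
r4 is callee-saved -> restored

REG = 0x85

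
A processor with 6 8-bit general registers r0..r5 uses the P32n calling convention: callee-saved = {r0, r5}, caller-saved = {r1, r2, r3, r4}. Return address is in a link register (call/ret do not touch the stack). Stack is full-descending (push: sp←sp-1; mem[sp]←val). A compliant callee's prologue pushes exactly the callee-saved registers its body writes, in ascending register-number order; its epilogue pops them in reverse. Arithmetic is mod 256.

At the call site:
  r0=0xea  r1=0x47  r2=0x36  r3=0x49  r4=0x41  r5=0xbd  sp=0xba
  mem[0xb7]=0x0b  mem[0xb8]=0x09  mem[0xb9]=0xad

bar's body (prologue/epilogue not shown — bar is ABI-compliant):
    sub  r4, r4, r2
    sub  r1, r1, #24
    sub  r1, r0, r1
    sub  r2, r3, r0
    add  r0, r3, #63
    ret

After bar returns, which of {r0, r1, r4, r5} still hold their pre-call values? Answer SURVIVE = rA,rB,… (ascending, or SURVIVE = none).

SURVIVE = r0,r5

prologue: push r0 -> mem[0xb9]=0xea, sp=0xb9
body[0] sub  r4, r4, r2 -> r4=0x0b
body[1] sub  r1, r1, #24 -> r1=0x2f
body[2] sub  r1, r0, r1 -> r1=0xbb
body[3] sub  r2, r3, r0 -> r2=0x5f
body[4] add  r0, r3, #63 -> r0=0x88
epilogue: pop r0=0xea, sp=0xba
r0: callee-saved, written=True
r1: caller-saved, written=True
r4: caller-saved, written=True
r5: callee-saved, written=False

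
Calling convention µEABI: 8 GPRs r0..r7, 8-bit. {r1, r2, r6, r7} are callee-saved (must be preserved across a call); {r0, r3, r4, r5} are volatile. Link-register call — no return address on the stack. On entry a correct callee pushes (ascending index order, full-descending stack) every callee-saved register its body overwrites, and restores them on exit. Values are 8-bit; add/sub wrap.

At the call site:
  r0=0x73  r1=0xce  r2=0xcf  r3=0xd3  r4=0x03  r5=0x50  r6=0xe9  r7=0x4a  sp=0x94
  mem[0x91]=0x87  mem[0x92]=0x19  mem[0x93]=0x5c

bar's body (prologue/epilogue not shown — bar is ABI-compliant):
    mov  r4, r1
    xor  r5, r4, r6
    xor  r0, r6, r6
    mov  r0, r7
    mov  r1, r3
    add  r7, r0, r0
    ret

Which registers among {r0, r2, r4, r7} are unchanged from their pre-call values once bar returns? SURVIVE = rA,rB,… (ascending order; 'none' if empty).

SURVIVE = r2,r7

prologue: push r1 -> mem[0x93]=0xce, sp=0x93
prologue: push r7 -> mem[0x92]=0x4a, sp=0x92
body[0] mov  r4, r1 -> r4=0xce
body[1] xor  r5, r4, r6 -> r5=0x27
body[2] xor  r0, r6, r6 -> r0=0x00
body[3] mov  r0, r7 -> r0=0x4a
body[4] mov  r1, r3 -> r1=0xd3
body[5] add  r7, r0, r0 -> r7=0x94
epilogue: pop r7=0x4a, sp=0x93
epilogue: pop r1=0xce, sp=0x94
r0: caller-saved, written=True
r2: callee-saved, written=False
r4: caller-saved, written=True
r7: callee-saved, written=True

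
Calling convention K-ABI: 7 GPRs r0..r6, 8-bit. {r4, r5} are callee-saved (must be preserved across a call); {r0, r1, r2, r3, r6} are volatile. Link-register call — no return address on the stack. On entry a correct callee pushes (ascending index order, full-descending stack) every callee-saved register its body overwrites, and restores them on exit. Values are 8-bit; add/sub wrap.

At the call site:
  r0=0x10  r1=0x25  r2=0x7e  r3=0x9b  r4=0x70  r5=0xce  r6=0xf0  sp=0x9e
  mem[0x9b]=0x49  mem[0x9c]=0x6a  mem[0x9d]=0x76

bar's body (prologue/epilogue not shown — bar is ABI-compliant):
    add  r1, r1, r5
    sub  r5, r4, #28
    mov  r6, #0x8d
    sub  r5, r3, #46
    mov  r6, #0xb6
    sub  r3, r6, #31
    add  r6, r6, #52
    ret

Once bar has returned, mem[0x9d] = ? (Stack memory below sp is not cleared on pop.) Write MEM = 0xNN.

prologue: push r5 -> mem[0x9d]=0xce, sp=0x9d
body[0] add  r1, r1, r5 -> r1=0xf3
body[1] sub  r5, r4, #28 -> r5=0x54
body[2] mov  r6, #0x8d -> r6=0x8d
body[3] sub  r5, r3, #46 -> r5=0x6d
body[4] mov  r6, #0xb6 -> r6=0xb6
body[5] sub  r3, r6, #31 -> r3=0x97
body[6] add  r6, r6, #52 -> r6=0xea
epilogue: pop r5=0xce, sp=0x9e
prologue pushed ['r5'] at ['0x9d']

MEM = 0xce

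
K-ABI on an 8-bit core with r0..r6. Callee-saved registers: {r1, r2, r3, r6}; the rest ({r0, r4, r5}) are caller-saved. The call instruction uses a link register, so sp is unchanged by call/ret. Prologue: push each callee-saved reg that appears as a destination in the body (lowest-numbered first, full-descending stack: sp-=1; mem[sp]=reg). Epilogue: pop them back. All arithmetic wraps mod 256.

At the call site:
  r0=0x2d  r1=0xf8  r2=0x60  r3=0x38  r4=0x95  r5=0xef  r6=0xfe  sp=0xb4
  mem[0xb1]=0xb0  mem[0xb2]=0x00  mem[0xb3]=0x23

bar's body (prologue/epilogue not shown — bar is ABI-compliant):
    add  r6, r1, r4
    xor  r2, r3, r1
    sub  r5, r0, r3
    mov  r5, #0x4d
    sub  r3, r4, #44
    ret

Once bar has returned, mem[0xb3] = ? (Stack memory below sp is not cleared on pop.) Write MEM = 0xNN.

prologue: push r2 -> mem[0xb3]=0x60, sp=0xb3
prologue: push r3 -> mem[0xb2]=0x38, sp=0xb2
prologue: push r6 -> mem[0xb1]=0xfe, sp=0xb1
body[0] add  r6, r1, r4 -> r6=0x8d
body[1] xor  r2, r3, r1 -> r2=0xc0
body[2] sub  r5, r0, r3 -> r5=0xf5
body[3] mov  r5, #0x4d -> r5=0x4d
body[4] sub  r3, r4, #44 -> r3=0x69
epilogue: pop r6=0xfe, sp=0xb2
epilogue: pop r3=0x38, sp=0xb3
epilogue: pop r2=0x60, sp=0xb4
prologue pushed ['r2', 'r3', 'r6'] at ['0xb3', '0xb2', '0xb1']

MEM = 0x60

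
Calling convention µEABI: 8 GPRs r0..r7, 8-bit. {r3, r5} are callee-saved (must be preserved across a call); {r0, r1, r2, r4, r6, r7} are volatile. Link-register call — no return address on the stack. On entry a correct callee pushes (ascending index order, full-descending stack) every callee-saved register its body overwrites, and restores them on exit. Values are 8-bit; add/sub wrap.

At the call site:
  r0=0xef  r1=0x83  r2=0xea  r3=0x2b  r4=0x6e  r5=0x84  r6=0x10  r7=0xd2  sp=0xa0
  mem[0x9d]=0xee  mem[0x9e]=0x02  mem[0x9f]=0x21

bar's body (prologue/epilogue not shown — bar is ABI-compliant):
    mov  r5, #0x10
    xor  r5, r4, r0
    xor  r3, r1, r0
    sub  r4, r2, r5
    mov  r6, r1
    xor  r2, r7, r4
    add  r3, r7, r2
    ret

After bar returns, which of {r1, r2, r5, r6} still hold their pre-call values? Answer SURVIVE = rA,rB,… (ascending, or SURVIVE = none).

prologue: push r3 -> mem[0x9f]=0x2b, sp=0x9f
prologue: push r5 -> mem[0x9e]=0x84, sp=0x9e
body[0] mov  r5, #0x10 -> r5=0x10
body[1] xor  r5, r4, r0 -> r5=0x81
body[2] xor  r3, r1, r0 -> r3=0x6c
body[3] sub  r4, r2, r5 -> r4=0x69
body[4] mov  r6, r1 -> r6=0x83
body[5] xor  r2, r7, r4 -> r2=0xbb
body[6] add  r3, r7, r2 -> r3=0x8d
epilogue: pop r5=0x84, sp=0x9f
epilogue: pop r3=0x2b, sp=0xa0
r1: caller-saved, written=False
r2: caller-saved, written=True
r5: callee-saved, written=True
r6: caller-saved, written=True

SURVIVE = r1,r5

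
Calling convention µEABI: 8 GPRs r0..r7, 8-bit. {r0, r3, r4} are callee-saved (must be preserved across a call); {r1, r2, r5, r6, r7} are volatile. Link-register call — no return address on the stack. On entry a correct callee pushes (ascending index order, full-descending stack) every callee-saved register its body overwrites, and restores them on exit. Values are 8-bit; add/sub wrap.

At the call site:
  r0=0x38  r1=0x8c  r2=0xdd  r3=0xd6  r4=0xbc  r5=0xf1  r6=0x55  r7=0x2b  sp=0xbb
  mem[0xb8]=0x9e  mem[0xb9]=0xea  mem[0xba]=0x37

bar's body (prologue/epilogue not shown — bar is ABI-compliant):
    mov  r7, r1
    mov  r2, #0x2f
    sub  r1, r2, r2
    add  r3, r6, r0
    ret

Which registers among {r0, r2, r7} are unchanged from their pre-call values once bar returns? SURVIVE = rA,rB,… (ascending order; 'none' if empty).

prologue: push r3 -> mem[0xba]=0xd6, sp=0xba
body[0] mov  r7, r1 -> r7=0x8c
body[1] mov  r2, #0x2f -> r2=0x2f
body[2] sub  r1, r2, r2 -> r1=0x00
body[3] add  r3, r6, r0 -> r3=0x8d
epilogue: pop r3=0xd6, sp=0xbb
r0: callee-saved, written=False
r2: caller-saved, written=True
r7: caller-saved, written=True

SURVIVE = r0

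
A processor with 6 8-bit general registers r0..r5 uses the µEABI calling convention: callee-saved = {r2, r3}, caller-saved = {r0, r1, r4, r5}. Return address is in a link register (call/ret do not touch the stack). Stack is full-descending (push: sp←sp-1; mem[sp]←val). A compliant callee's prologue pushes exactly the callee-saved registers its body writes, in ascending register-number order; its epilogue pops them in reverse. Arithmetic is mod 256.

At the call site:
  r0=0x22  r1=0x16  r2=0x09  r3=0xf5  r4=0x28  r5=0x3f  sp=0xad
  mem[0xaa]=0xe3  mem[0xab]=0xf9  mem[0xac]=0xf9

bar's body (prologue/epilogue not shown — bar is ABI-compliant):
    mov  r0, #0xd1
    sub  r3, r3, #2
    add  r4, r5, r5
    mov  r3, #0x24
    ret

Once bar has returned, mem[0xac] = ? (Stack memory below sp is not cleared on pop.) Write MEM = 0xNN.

prologue: push r3 -> mem[0xac]=0xf5, sp=0xac
body[0] mov  r0, #0xd1 -> r0=0xd1
body[1] sub  r3, r3, #2 -> r3=0xf3
body[2] add  r4, r5, r5 -> r4=0x7e
body[3] mov  r3, #0x24 -> r3=0x24
epilogue: pop r3=0xf5, sp=0xad
prologue pushed ['r3'] at ['0xac']

MEM = 0xf5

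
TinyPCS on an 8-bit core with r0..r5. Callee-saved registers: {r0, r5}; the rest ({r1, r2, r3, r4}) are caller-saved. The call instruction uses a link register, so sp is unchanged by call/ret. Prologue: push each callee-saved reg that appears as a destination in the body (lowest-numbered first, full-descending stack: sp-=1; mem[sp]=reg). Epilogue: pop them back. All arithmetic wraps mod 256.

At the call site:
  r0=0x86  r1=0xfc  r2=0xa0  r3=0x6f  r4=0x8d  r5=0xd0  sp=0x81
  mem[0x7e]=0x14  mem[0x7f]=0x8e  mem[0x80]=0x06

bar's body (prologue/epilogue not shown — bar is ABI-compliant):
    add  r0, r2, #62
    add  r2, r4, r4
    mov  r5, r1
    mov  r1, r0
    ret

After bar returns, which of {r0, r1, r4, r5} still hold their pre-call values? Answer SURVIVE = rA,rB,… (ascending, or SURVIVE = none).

SURVIVE = r0,r4,r5

prologue: push r0 → mem[0x80]=0x86, sp=0x80
prologue: push r5 → mem[0x7f]=0xd0, sp=0x7f
body[0] add  r0, r2, #62 → r0=0xde
body[1] add  r2, r4, r4 → r2=0x1a
body[2] mov  r5, r1 → r5=0xfc
body[3] mov  r1, r0 → r1=0xde
epilogue: pop r5=0xd0, sp=0x80
epilogue: pop r0=0x86, sp=0x81
r0: callee-saved, written=True
r1: caller-saved, written=True
r4: caller-saved, written=False
r5: callee-saved, written=True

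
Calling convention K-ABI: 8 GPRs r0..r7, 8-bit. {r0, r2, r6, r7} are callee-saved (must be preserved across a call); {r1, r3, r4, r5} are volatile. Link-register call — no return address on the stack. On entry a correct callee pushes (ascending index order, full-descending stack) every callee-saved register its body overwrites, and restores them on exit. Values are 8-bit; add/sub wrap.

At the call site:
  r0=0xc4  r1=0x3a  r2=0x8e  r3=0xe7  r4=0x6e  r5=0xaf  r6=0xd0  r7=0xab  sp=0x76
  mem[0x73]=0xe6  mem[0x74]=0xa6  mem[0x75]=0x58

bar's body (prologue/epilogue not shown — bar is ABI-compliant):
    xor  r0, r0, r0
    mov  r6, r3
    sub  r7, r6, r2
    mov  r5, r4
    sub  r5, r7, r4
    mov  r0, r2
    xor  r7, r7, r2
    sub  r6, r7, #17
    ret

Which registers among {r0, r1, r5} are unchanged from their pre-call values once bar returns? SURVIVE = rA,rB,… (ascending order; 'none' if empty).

prologue: push r0 -> mem[0x75]=0xc4, sp=0x75
prologue: push r6 -> mem[0x74]=0xd0, sp=0x74
prologue: push r7 -> mem[0x73]=0xab, sp=0x73
body[0] xor  r0, r0, r0 -> r0=0x00
body[1] mov  r6, r3 -> r6=0xe7
body[2] sub  r7, r6, r2 -> r7=0x59
body[3] mov  r5, r4 -> r5=0x6e
body[4] sub  r5, r7, r4 -> r5=0xeb
body[5] mov  r0, r2 -> r0=0x8e
body[6] xor  r7, r7, r2 -> r7=0xd7
body[7] sub  r6, r7, #17 -> r6=0xc6
epilogue: pop r7=0xab, sp=0x74
epilogue: pop r6=0xd0, sp=0x75
epilogue: pop r0=0xc4, sp=0x76
r0: callee-saved, written=True
r1: caller-saved, written=False
r5: caller-saved, written=True

SURVIVE = r0,r1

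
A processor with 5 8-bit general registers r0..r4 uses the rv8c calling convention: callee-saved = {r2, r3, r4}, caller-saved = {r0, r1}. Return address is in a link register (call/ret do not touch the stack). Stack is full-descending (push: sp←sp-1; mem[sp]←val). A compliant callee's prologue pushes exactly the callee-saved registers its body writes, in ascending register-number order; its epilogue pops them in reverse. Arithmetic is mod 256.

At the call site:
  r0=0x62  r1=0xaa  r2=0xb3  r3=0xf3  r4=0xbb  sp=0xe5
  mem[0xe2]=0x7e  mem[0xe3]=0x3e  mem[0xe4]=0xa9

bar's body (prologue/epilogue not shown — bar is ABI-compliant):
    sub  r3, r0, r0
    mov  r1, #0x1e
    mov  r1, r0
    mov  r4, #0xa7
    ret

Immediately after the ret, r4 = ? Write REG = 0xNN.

prologue: push r3 → mem[0xe4]=0xf3, sp=0xe4
prologue: push r4 → mem[0xe3]=0xbb, sp=0xe3
body[0] sub  r3, r0, r0 → r3=0x00
body[1] mov  r1, #0x1e → r1=0x1e
body[2] mov  r1, r0 → r1=0x62
body[3] mov  r4, #0xa7 → r4=0xa7
epilogue: pop r4=0xbb, sp=0xe4
epilogue: pop r3=0xf3, sp=0xe5
r4 is callee-saved → restored

REG = 0xbb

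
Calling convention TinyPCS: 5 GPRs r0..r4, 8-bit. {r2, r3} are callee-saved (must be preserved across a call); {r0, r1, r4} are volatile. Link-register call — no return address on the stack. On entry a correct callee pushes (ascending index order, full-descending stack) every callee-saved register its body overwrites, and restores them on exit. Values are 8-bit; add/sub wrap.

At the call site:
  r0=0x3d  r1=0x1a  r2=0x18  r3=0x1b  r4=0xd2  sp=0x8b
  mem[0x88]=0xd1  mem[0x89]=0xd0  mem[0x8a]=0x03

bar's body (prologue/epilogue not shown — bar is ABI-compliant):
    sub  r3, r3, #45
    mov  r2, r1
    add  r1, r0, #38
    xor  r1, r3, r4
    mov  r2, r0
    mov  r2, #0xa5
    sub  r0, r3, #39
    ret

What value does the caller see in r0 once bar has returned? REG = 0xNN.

REG = 0xc7

prologue: push r2 → mem[0x8a]=0x18, sp=0x8a
prologue: push r3 → mem[0x89]=0x1b, sp=0x89
body[0] sub  r3, r3, #45 → r3=0xee
body[1] mov  r2, r1 → r2=0x1a
body[2] add  r1, r0, #38 → r1=0x63
body[3] xor  r1, r3, r4 → r1=0x3c
body[4] mov  r2, r0 → r2=0x3d
body[5] mov  r2, #0xa5 → r2=0xa5
body[6] sub  r0, r3, #39 → r0=0xc7
epilogue: pop r3=0x1b, sp=0x8a
epilogue: pop r2=0x18, sp=0x8b
r0 is caller-saved → body value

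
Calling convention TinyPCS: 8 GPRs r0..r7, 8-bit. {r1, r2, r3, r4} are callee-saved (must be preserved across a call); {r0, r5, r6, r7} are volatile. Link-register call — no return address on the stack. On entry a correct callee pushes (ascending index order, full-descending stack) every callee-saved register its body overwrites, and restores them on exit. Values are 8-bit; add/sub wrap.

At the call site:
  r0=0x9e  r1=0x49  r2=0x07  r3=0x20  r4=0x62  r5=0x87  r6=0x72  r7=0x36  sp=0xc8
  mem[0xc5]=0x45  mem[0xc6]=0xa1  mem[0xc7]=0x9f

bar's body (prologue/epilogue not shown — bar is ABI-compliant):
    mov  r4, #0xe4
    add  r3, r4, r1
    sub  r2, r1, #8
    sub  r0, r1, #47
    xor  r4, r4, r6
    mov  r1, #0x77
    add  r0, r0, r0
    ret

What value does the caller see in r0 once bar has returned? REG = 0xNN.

prologue: push r1 → mem[0xc7]=0x49, sp=0xc7
prologue: push r2 → mem[0xc6]=0x07, sp=0xc6
prologue: push r3 → mem[0xc5]=0x20, sp=0xc5
prologue: push r4 → mem[0xc4]=0x62, sp=0xc4
body[0] mov  r4, #0xe4 → r4=0xe4
body[1] add  r3, r4, r1 → r3=0x2d
body[2] sub  r2, r1, #8 → r2=0x41
body[3] sub  r0, r1, #47 → r0=0x1a
body[4] xor  r4, r4, r6 → r4=0x96
body[5] mov  r1, #0x77 → r1=0x77
body[6] add  r0, r0, r0 → r0=0x34
epilogue: pop r4=0x62, sp=0xc5
epilogue: pop r3=0x20, sp=0xc6
epilogue: pop r2=0x07, sp=0xc7
epilogue: pop r1=0x49, sp=0xc8
r0 is caller-saved → body value

REG = 0x34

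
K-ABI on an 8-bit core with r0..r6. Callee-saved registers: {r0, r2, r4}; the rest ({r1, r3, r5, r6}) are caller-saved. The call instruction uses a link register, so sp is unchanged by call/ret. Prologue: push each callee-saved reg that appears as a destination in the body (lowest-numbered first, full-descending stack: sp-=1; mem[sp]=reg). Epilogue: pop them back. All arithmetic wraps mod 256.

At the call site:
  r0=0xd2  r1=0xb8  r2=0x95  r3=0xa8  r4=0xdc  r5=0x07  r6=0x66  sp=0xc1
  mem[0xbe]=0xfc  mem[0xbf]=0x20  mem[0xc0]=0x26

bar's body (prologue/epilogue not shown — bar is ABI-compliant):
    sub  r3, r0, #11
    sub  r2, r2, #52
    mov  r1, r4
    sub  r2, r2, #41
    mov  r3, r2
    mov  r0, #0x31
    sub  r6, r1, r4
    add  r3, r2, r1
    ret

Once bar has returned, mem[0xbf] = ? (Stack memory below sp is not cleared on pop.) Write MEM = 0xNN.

MEM = 0x95

prologue: push r0 -> mem[0xc0]=0xd2, sp=0xc0
prologue: push r2 -> mem[0xbf]=0x95, sp=0xbf
body[0] sub  r3, r0, #11 -> r3=0xc7
body[1] sub  r2, r2, #52 -> r2=0x61
body[2] mov  r1, r4 -> r1=0xdc
body[3] sub  r2, r2, #41 -> r2=0x38
body[4] mov  r3, r2 -> r3=0x38
body[5] mov  r0, #0x31 -> r0=0x31
body[6] sub  r6, r1, r4 -> r6=0x00
body[7] add  r3, r2, r1 -> r3=0x14
epilogue: pop r2=0x95, sp=0xc0
epilogue: pop r0=0xd2, sp=0xc1
prologue pushed ['r0', 'r2'] at ['0xc0', '0xbf']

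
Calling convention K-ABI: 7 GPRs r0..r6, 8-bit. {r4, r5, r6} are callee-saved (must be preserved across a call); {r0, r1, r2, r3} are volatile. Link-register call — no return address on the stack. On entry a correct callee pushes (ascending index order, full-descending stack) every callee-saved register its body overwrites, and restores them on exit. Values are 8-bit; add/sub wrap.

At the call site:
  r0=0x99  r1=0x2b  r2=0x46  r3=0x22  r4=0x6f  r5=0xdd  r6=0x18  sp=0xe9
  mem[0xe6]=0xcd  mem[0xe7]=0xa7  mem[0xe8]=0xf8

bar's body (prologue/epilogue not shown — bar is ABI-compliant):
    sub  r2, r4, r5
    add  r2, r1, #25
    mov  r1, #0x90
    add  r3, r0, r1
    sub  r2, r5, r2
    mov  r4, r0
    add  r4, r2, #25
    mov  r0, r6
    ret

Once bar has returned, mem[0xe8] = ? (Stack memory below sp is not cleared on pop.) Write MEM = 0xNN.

prologue: push r4 -> mem[0xe8]=0x6f, sp=0xe8
body[0] sub  r2, r4, r5 -> r2=0x92
body[1] add  r2, r1, #25 -> r2=0x44
body[2] mov  r1, #0x90 -> r1=0x90
body[3] add  r3, r0, r1 -> r3=0x29
body[4] sub  r2, r5, r2 -> r2=0x99
body[5] mov  r4, r0 -> r4=0x99
body[6] add  r4, r2, #25 -> r4=0xb2
body[7] mov  r0, r6 -> r0=0x18
epilogue: pop r4=0x6f, sp=0xe9
prologue pushed ['r4'] at ['0xe8']

MEM = 0x6f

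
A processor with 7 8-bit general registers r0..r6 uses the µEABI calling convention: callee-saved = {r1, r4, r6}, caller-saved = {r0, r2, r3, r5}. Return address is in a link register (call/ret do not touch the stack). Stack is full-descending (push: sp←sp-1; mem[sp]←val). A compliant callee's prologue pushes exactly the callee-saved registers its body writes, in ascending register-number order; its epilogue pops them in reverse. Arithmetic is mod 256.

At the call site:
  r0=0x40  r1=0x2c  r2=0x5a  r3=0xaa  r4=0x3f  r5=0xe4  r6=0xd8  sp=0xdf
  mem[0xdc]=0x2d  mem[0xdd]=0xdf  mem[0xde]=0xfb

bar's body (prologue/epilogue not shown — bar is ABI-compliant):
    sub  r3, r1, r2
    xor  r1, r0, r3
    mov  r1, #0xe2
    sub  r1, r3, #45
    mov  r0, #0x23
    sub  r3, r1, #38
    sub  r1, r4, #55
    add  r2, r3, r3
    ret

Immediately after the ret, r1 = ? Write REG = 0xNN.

prologue: push r1 -> mem[0xde]=0x2c, sp=0xde
body[0] sub  r3, r1, r2 -> r3=0xd2
body[1] xor  r1, r0, r3 -> r1=0x92
body[2] mov  r1, #0xe2 -> r1=0xe2
body[3] sub  r1, r3, #45 -> r1=0xa5
body[4] mov  r0, #0x23 -> r0=0x23
body[5] sub  r3, r1, #38 -> r3=0x7f
body[6] sub  r1, r4, #55 -> r1=0x08
body[7] add  r2, r3, r3 -> r2=0xfe
epilogue: pop r1=0x2c, sp=0xdf
r1 is callee-saved -> restored

REG = 0x2c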